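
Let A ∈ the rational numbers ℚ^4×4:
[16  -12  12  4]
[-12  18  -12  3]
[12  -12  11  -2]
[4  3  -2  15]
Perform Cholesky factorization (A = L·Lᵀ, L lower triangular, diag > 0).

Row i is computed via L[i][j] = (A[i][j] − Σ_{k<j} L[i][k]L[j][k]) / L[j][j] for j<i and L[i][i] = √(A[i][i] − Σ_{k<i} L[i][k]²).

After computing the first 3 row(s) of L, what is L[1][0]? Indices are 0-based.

Step 1: L[0][0] = √(16) = 4.
  L[1][0] = (-12) / L[0][0] = -3.
Step 2: L[1][1] = √(9) = 3.
  L[2][0] = (12) / L[0][0] = 3.
  L[2][1] = (-3) / L[1][1] = -1.
Step 3: L[2][2] = √(1) = 1.

L[1][0] = -3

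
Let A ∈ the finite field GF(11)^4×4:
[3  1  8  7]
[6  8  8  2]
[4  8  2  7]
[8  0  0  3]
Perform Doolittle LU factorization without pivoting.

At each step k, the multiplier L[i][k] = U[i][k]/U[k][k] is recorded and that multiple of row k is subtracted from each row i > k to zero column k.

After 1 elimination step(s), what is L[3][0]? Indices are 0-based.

[col 0] pivot 3
  R1 -= 2*R0 → (0, 6, 3, 10)  (L[1][0] := 2)
  R2 -= 5*R0 → (0, 3, 6, 5)  (L[2][0] := 5)
  R3 -= 10*R0 → (0, 1, 8, 10)  (L[3][0] := 10)

L[3][0] = 10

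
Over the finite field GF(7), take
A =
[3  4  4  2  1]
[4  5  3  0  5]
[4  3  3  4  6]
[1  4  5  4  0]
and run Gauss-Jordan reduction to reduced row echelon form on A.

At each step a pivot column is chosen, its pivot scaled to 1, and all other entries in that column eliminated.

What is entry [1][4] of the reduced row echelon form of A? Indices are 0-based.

step 1: normalize row 0 (÷3) = (1, 6, 6, 3, 5)
  row 1: subtract 4×row0 = (0, 2, 0, 2, 6)
  row 2: subtract 4×row0 = (0, 0, 0, 6, 0)
  row 3: subtract 1×row0 = (0, 5, 6, 1, 2)
step 2: normalize row 1 (÷2) = (0, 1, 0, 1, 3)
  row 0: subtract 6×row1 = (1, 0, 6, 4, 1)
  row 3: subtract 5×row1 = (0, 0, 6, 3, 1)
step 3: exchange rows 2,3
step 3: normalize row 2 (÷6) = (0, 0, 1, 4, 6)
  row 0: subtract 6×row2 = (1, 0, 0, 1, 0)
step 4: normalize row 3 (÷6) = (0, 0, 0, 1, 0)
  row 0: subtract 1×row3 = (1, 0, 0, 0, 0)
  row 1: subtract 1×row3 = (0, 1, 0, 0, 3)
  row 2: subtract 4×row3 = (0, 0, 1, 0, 6)

M[1][4] = 3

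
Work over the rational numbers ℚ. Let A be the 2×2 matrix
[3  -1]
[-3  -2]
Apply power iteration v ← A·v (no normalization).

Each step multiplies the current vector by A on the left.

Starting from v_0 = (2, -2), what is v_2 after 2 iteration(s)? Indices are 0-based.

v_2 = (26, -20)

v_0 = (2, -2).
v_1 = A·v_0 = (8, -2).
v_2 = A·v_1 = (26, -20).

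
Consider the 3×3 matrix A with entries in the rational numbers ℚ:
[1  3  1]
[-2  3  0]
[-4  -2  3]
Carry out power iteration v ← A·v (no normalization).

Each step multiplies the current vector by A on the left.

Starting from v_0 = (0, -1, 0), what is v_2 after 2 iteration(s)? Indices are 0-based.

v_0 = (0, -1, 0).
v_1 = A·v_0 = (-3, -3, 2).
v_2 = A·v_1 = (-10, -3, 24).

v_2 = (-10, -3, 24)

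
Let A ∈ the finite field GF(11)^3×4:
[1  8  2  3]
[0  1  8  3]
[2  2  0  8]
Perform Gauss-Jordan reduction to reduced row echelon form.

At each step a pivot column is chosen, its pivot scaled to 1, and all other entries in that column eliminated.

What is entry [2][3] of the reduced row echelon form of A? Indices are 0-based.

pivot(0,0)=1: scale R0 → (1, 8, 2, 3)
  clear (2,0): R2 −= (2)R0 → (0, 8, 7, 2)
pivot(1,1)=1: scale R1 → (0, 1, 8, 3)
  clear (0,1): R0 −= (8)R1 → (1, 0, 4, 1)
  clear (2,1): R2 −= (8)R1 → (0, 0, 9, 0)
pivot(2,2)=9: scale R2 → (0, 0, 1, 0)
  clear (0,2): R0 −= (4)R2 → (1, 0, 0, 1)
  clear (1,2): R1 −= (8)R2 → (0, 1, 0, 3)

M[2][3] = 0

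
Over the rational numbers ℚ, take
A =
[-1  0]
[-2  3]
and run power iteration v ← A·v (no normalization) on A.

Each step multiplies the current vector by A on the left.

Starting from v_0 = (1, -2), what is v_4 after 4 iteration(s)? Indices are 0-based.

v_4 = (1, -202)

v_0 = (1, -2).
v_1 = A·v_0 = (-1, -8).
v_2 = A·v_1 = (1, -22).
v_3 = A·v_2 = (-1, -68).
v_4 = A·v_3 = (1, -202).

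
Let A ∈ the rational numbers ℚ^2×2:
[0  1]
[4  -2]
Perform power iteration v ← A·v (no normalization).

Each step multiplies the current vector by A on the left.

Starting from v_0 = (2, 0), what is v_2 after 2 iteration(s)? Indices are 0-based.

v_0 = (2, 0).
v_1 = A·v_0 = (0, 8).
v_2 = A·v_1 = (8, -16).

v_2 = (8, -16)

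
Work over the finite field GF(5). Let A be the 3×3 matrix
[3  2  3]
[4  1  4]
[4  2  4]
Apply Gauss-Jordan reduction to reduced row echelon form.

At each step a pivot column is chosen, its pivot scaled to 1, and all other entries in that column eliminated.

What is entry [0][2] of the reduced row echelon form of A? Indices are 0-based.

M[0][2] = 1

pivot(0,0)=3: scale R0 → (1, 4, 1)
  clear (1,0): R1 −= (4)R0 → (0, 0, 0)
  clear (2,0): R2 −= (4)R0 → (0, 1, 0)
pivot(1,1): swap R1↔R2
pivot(1,1)=1: scale R1 → (0, 1, 0)
  clear (0,1): R0 −= (4)R1 → (1, 0, 1)
col 2: no nonzero at/below row 2; advance.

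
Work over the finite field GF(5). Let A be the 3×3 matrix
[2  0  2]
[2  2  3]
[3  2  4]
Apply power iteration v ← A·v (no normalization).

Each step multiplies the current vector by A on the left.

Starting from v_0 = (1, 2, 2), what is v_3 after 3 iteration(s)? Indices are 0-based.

v_3 = (3, 2, 1)

v_0 = (1, 2, 2).
v_1 = A·v_0 = (1, 2, 0).
v_2 = A·v_1 = (2, 1, 2).
v_3 = A·v_2 = (3, 2, 1).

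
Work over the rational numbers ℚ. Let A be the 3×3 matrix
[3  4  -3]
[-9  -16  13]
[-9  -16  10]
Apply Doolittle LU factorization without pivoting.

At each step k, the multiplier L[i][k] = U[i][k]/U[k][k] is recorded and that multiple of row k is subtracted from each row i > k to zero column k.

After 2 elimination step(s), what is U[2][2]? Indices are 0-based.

U[2][2] = -3

Step 1: pivot at (0,0) is 3.
  row1 ← row1 − (-3)·row0  ⇒  L[1][0]=-3, U row1=(0, -4, 4)
  row2 ← row2 − (-3)·row0  ⇒  L[2][0]=-3, U row2=(0, -4, 1)
Step 2: pivot at (1,1) is -4.
  row2 ← row2 − (1)·row1  ⇒  L[2][1]=1, U row2=(0, 0, -3)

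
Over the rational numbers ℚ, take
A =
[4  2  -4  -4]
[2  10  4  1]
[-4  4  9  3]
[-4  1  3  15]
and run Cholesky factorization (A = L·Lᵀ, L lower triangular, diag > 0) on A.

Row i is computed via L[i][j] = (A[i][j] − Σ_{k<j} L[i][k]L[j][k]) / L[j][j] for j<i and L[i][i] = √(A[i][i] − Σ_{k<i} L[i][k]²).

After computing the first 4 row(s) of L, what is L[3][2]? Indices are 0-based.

L[3][2] = -3

Step 1: L[0][0] = √(4) = 2.
  L[1][0] = (2) / L[0][0] = 1.
Step 2: L[1][1] = √(9) = 3.
  L[2][0] = (-4) / L[0][0] = -2.
  L[2][1] = (6) / L[1][1] = 2.
Step 3: L[2][2] = √(1) = 1.
  L[3][0] = (-4) / L[0][0] = -2.
  L[3][1] = (3) / L[1][1] = 1.
  L[3][2] = (-3) / L[2][2] = -3.
Step 4: L[3][3] = √(1) = 1.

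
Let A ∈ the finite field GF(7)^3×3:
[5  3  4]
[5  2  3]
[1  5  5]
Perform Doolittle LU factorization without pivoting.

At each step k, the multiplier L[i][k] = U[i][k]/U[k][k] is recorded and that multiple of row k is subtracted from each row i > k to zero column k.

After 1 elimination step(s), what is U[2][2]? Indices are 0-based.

[col 0] pivot 5
  R1 -= 1*R0 → (0, 6, 6)  (L[1][0] := 1)
  R2 -= 3*R0 → (0, 3, 0)  (L[2][0] := 3)

U[2][2] = 0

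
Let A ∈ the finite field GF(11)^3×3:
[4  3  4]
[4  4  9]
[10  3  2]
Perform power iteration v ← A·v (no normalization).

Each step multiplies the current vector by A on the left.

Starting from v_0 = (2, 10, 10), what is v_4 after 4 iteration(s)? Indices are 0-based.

v_4 = (3, 6, 4)

v_0 = (2, 10, 10).
v_1 = A·v_0 = (1, 6, 4).
v_2 = A·v_1 = (5, 9, 3).
v_3 = A·v_2 = (4, 6, 6).
v_4 = A·v_3 = (3, 6, 4).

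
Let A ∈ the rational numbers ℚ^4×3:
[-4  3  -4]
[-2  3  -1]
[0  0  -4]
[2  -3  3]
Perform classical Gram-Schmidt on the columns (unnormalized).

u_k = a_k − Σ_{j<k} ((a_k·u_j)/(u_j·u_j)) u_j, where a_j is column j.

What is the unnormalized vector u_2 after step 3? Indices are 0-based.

Step 1: u_0 = a_0 = (-4, -2, 0, 2).
Step 2: u_1 = a_1 − (-1)·u_0 = (-1, 1, 0, -1).
Step 3: u_2 = a_2 − (1)·u_0 − (0)·u_1 = (0, 1, -4, 1).

u_2 = (0, 1, -4, 1)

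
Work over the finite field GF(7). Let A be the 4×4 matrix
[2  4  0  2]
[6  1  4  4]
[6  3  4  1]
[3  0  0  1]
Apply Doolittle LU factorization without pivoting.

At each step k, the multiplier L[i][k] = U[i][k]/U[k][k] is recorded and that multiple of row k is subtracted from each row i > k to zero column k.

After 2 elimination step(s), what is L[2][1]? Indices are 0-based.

k=0: U[0][0]=2
  eliminate (1,0): mult=3, new row 1: (0, 3, 4, 5); set L[1][0]=3
  eliminate (2,0): mult=3, new row 2: (0, 5, 4, 2); set L[2][0]=3
  eliminate (3,0): mult=5, new row 3: (0, 1, 0, 5); set L[3][0]=5
k=1: U[1][1]=3
  eliminate (2,1): mult=4, new row 2: (0, 0, 2, 3); set L[2][1]=4
  eliminate (3,1): mult=5, new row 3: (0, 0, 1, 1); set L[3][1]=5

L[2][1] = 4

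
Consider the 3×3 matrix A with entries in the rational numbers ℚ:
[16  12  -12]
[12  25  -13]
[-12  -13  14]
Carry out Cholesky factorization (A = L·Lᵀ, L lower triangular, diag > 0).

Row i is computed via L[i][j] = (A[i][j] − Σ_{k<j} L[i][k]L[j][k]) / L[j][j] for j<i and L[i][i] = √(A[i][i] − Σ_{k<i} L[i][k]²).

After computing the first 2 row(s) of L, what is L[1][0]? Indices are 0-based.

L[1][0] = 3

Step 1: L[0][0] = √(16) = 4.
  L[1][0] = (12) / L[0][0] = 3.
Step 2: L[1][1] = √(16) = 4.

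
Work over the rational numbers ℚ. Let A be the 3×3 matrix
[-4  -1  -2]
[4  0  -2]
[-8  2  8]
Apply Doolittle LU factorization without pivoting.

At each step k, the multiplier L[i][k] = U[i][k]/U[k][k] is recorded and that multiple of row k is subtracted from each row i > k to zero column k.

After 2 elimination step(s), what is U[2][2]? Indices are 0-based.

k=0: U[0][0]=-4
  eliminate (1,0): mult=-1, new row 1: (0, -1, -4); set L[1][0]=-1
  eliminate (2,0): mult=2, new row 2: (0, 4, 12); set L[2][0]=2
k=1: U[1][1]=-1
  eliminate (2,1): mult=-4, new row 2: (0, 0, -4); set L[2][1]=-4

U[2][2] = -4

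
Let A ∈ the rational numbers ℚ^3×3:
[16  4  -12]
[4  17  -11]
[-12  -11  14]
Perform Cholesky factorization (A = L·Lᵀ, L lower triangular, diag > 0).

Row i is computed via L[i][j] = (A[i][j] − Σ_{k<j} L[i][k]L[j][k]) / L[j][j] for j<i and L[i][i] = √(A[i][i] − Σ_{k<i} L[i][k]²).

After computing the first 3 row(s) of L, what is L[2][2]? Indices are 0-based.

L[2][2] = 1

Step 1: L[0][0] = √(16) = 4.
  L[1][0] = (4) / L[0][0] = 1.
Step 2: L[1][1] = √(16) = 4.
  L[2][0] = (-12) / L[0][0] = -3.
  L[2][1] = (-8) / L[1][1] = -2.
Step 3: L[2][2] = √(1) = 1.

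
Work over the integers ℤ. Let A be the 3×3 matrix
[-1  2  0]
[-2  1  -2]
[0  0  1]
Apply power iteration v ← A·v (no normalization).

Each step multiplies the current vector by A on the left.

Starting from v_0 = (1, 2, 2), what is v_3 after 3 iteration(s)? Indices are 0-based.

v_0 = (1, 2, 2).
v_1 = A·v_0 = (3, -4, 2).
v_2 = A·v_1 = (-11, -14, 2).
v_3 = A·v_2 = (-17, 4, 2).

v_3 = (-17, 4, 2)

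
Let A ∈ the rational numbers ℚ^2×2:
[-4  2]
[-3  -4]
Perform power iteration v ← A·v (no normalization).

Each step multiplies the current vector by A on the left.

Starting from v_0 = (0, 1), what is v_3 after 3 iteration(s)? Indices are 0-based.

v_3 = (84, 8)

v_0 = (0, 1).
v_1 = A·v_0 = (2, -4).
v_2 = A·v_1 = (-16, 10).
v_3 = A·v_2 = (84, 8).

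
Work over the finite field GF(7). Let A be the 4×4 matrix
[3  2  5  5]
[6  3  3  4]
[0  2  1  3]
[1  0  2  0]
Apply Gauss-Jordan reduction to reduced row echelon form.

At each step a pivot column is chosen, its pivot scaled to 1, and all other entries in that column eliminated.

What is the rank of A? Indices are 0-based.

[1] R0 /= 3  ⇒  (1, 3, 4, 4)
     R1 -= 6·R0  ⇒  (0, 6, 0, 1)
     R3 -= 1·R0  ⇒  (0, 4, 5, 3)
[2] R1 /= 6  ⇒  (0, 1, 0, 6)
     R0 -= 3·R1  ⇒  (1, 0, 4, 0)
     R2 -= 2·R1  ⇒  (0, 0, 1, 5)
     R3 -= 4·R1  ⇒  (0, 0, 5, 0)
[3] R2 /= 1  ⇒  (0, 0, 1, 5)
     R0 -= 4·R2  ⇒  (1, 0, 0, 1)
     R3 -= 5·R2  ⇒  (0, 0, 0, 3)
[4] R3 /= 3  ⇒  (0, 0, 0, 1)
     R0 -= 1·R3  ⇒  (1, 0, 0, 0)
     R1 -= 6·R3  ⇒  (0, 1, 0, 0)
     R2 -= 5·R3  ⇒  (0, 0, 1, 0)

rank = 4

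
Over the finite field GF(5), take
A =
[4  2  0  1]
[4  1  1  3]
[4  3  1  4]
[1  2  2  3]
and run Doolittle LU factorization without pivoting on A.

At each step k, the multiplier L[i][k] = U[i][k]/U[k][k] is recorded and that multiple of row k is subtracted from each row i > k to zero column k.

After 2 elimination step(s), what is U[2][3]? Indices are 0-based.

U[2][3] = 0

[col 0] pivot 4
  R1 -= 1*R0 → (0, 4, 1, 2)  (L[1][0] := 1)
  R2 -= 1*R0 → (0, 1, 1, 3)  (L[2][0] := 1)
  R3 -= 4*R0 → (0, 4, 2, 4)  (L[3][0] := 4)
[col 1] pivot 4
  R2 -= 4*R1 → (0, 0, 2, 0)  (L[2][1] := 4)
  R3 -= 1*R1 → (0, 0, 1, 2)  (L[3][1] := 1)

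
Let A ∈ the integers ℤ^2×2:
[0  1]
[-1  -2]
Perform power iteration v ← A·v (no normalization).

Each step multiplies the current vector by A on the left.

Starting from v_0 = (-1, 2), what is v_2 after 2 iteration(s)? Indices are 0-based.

v_0 = (-1, 2).
v_1 = A·v_0 = (2, -3).
v_2 = A·v_1 = (-3, 4).

v_2 = (-3, 4)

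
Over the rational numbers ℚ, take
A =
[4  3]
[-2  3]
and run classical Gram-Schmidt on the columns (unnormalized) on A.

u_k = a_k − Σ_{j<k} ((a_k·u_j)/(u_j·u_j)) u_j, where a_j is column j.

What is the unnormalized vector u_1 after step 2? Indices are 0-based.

Step 1: u_0 = a_0 = (4, -2).
Step 2: u_1 = a_1 − (3/10)·u_0 = (9/5, 18/5).

u_1 = (9/5, 18/5)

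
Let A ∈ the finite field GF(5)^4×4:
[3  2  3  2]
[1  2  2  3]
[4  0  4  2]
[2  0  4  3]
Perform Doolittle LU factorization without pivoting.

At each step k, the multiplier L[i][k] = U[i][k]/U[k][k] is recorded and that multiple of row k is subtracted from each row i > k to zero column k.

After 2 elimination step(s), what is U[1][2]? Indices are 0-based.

Step 1: pivot at (0,0) is 3.
  row1 ← row1 − (2)·row0  ⇒  L[1][0]=2, U row1=(0, 3, 1, 4)
  row2 ← row2 − (3)·row0  ⇒  L[2][0]=3, U row2=(0, 4, 0, 1)
  row3 ← row3 − (4)·row0  ⇒  L[3][0]=4, U row3=(0, 2, 2, 0)
Step 2: pivot at (1,1) is 3.
  row2 ← row2 − (3)·row1  ⇒  L[2][1]=3, U row2=(0, 0, 2, 4)
  row3 ← row3 − (4)·row1  ⇒  L[3][1]=4, U row3=(0, 0, 3, 4)

U[1][2] = 1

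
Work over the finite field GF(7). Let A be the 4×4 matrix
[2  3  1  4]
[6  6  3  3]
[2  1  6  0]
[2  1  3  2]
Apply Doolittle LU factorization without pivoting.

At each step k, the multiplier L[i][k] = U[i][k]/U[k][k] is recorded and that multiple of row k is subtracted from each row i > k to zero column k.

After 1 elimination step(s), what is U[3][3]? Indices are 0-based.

[col 0] pivot 2
  R1 -= 3*R0 → (0, 4, 0, 5)  (L[1][0] := 3)
  R2 -= 1*R0 → (0, 5, 5, 3)  (L[2][0] := 1)
  R3 -= 1*R0 → (0, 5, 2, 5)  (L[3][0] := 1)

U[3][3] = 5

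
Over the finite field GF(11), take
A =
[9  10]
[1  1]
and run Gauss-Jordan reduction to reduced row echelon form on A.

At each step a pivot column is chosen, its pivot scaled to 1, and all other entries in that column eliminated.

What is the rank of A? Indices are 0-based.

rank = 2

pivot(0,0)=9: scale R0 → (1, 6)
  clear (1,0): R1 −= (1)R0 → (0, 6)
pivot(1,1)=6: scale R1 → (0, 1)
  clear (0,1): R0 −= (6)R1 → (1, 0)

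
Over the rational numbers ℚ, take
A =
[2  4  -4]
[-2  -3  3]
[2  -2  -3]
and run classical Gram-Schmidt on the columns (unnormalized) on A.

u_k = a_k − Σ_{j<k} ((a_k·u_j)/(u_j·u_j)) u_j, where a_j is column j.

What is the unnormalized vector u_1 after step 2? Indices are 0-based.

Step 1: u_0 = a_0 = (2, -2, 2).
Step 2: u_1 = a_1 − (5/6)·u_0 = (7/3, -4/3, -11/3).

u_1 = (7/3, -4/3, -11/3)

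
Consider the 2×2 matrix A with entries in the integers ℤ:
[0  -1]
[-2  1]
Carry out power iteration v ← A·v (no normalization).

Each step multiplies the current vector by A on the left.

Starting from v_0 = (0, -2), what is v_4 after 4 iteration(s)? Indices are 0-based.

v_0 = (0, -2).
v_1 = A·v_0 = (2, -2).
v_2 = A·v_1 = (2, -6).
v_3 = A·v_2 = (6, -10).
v_4 = A·v_3 = (10, -22).

v_4 = (10, -22)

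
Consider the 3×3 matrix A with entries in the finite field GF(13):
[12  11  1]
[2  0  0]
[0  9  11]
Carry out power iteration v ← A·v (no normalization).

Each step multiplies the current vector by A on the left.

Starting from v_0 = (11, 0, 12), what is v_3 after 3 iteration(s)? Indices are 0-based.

v_0 = (11, 0, 12).
v_1 = A·v_0 = (1, 9, 2).
v_2 = A·v_1 = (9, 2, 12).
v_3 = A·v_2 = (12, 5, 7).

v_3 = (12, 5, 7)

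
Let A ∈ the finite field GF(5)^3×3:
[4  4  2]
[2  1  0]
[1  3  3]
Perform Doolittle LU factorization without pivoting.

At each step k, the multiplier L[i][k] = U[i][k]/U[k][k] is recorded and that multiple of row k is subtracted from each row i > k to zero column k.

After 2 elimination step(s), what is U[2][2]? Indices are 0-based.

U[2][2] = 3

k=0: U[0][0]=4
  eliminate (1,0): mult=3, new row 1: (0, 4, 4); set L[1][0]=3
  eliminate (2,0): mult=4, new row 2: (0, 2, 0); set L[2][0]=4
k=1: U[1][1]=4
  eliminate (2,1): mult=3, new row 2: (0, 0, 3); set L[2][1]=3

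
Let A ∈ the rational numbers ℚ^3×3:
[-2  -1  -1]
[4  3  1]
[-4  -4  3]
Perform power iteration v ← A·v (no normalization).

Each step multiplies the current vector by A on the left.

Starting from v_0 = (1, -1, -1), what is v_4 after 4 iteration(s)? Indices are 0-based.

v_4 = (21, -21, -81)

v_0 = (1, -1, -1).
v_1 = A·v_0 = (0, 0, -3).
v_2 = A·v_1 = (3, -3, -9).
v_3 = A·v_2 = (6, -6, -27).
v_4 = A·v_3 = (21, -21, -81).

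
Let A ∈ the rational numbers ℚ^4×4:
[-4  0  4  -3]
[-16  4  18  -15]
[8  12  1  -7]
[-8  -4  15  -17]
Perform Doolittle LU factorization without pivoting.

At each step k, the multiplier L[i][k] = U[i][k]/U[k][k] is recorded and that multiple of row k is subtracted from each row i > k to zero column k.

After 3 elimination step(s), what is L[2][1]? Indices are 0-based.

L[2][1] = 3

[col 0] pivot -4
  R1 -= 4*R0 → (0, 4, 2, -3)  (L[1][0] := 4)
  R2 -= -2*R0 → (0, 12, 9, -13)  (L[2][0] := -2)
  R3 -= 2*R0 → (0, -4, 7, -11)  (L[3][0] := 2)
[col 1] pivot 4
  R2 -= 3*R1 → (0, 0, 3, -4)  (L[2][1] := 3)
  R3 -= -1*R1 → (0, 0, 9, -14)  (L[3][1] := -1)
[col 2] pivot 3
  R3 -= 3*R2 → (0, 0, 0, -2)  (L[3][2] := 3)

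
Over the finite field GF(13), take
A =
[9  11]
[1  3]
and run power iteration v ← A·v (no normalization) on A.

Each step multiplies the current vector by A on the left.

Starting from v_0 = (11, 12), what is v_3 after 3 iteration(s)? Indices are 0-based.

v_0 = (11, 12).
v_1 = A·v_0 = (10, 8).
v_2 = A·v_1 = (9, 8).
v_3 = A·v_2 = (0, 7).

v_3 = (0, 7)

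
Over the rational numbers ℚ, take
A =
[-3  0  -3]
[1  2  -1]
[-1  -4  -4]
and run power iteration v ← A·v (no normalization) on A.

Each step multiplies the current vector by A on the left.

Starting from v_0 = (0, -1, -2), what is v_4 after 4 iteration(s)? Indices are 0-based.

v_4 = (-1854, 6, -1452)

v_0 = (0, -1, -2).
v_1 = A·v_0 = (6, 0, 12).
v_2 = A·v_1 = (-54, -6, -54).
v_3 = A·v_2 = (324, -12, 294).
v_4 = A·v_3 = (-1854, 6, -1452).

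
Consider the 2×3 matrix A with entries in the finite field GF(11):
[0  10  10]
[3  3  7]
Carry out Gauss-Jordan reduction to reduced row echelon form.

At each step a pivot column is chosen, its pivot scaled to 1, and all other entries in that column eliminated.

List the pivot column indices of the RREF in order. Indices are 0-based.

step 1: exchange rows 0,1
step 1: normalize row 0 (÷3) = (1, 1, 6)
step 2: normalize row 1 (÷10) = (0, 1, 1)
  row 0: subtract 1×row1 = (1, 0, 5)

pivot columns: 0, 1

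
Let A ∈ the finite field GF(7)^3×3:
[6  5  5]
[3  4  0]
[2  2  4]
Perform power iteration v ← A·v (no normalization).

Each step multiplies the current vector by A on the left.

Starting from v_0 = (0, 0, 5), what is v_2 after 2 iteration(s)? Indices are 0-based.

v_0 = (0, 0, 5).
v_1 = A·v_0 = (4, 0, 6).
v_2 = A·v_1 = (5, 5, 4).

v_2 = (5, 5, 4)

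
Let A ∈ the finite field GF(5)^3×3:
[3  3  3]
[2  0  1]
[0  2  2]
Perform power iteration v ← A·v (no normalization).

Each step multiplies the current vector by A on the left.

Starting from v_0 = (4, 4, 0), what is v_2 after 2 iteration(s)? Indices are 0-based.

v_2 = (0, 1, 2)

v_0 = (4, 4, 0).
v_1 = A·v_0 = (4, 3, 3).
v_2 = A·v_1 = (0, 1, 2).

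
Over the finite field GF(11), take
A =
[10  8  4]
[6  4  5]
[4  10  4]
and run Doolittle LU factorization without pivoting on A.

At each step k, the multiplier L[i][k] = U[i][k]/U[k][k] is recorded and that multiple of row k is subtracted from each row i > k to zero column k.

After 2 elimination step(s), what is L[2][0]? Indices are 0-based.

[col 0] pivot 10
  R1 -= 5*R0 → (0, 8, 7)  (L[1][0] := 5)
  R2 -= 7*R0 → (0, 9, 9)  (L[2][0] := 7)
[col 1] pivot 8
  R2 -= 8*R1 → (0, 0, 8)  (L[2][1] := 8)

L[2][0] = 7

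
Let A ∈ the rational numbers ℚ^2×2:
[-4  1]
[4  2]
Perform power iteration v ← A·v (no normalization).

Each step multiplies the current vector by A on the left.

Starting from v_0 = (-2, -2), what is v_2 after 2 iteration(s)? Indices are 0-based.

v_0 = (-2, -2).
v_1 = A·v_0 = (6, -12).
v_2 = A·v_1 = (-36, 0).

v_2 = (-36, 0)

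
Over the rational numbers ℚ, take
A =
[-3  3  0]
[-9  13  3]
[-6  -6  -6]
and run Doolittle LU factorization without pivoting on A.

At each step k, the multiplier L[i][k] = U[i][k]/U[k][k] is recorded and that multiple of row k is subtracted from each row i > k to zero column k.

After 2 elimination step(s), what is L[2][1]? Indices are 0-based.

[col 0] pivot -3
  R1 -= 3*R0 → (0, 4, 3)  (L[1][0] := 3)
  R2 -= 2*R0 → (0, -12, -6)  (L[2][0] := 2)
[col 1] pivot 4
  R2 -= -3*R1 → (0, 0, 3)  (L[2][1] := -3)

L[2][1] = -3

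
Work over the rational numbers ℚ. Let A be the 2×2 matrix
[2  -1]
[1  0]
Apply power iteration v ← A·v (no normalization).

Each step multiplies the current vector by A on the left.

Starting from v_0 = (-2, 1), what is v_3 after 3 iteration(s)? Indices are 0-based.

v_0 = (-2, 1).
v_1 = A·v_0 = (-5, -2).
v_2 = A·v_1 = (-8, -5).
v_3 = A·v_2 = (-11, -8).

v_3 = (-11, -8)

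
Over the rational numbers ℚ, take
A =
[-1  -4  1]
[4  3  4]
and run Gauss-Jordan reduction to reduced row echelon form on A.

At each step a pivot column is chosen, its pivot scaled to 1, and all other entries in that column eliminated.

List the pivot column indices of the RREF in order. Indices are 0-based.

pivot columns: 0, 1

step 1: normalize row 0 (÷-1) = (1, 4, -1)
  row 1: subtract 4×row0 = (0, -13, 8)
step 2: normalize row 1 (÷-13) = (0, 1, -8/13)
  row 0: subtract 4×row1 = (1, 0, 19/13)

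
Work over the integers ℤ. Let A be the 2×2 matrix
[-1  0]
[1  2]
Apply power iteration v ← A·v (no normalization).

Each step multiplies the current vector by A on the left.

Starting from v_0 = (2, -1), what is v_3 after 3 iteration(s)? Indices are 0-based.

v_3 = (-2, -2)

v_0 = (2, -1).
v_1 = A·v_0 = (-2, 0).
v_2 = A·v_1 = (2, -2).
v_3 = A·v_2 = (-2, -2).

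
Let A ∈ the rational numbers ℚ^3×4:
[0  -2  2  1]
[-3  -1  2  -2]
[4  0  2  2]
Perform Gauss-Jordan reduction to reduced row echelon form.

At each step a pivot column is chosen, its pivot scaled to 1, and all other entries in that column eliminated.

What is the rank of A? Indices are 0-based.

step 1: exchange rows 0,1
step 1: normalize row 0 (÷-3) = (1, 1/3, -2/3, 2/3)
  row 2: subtract 4×row0 = (0, -4/3, 14/3, -2/3)
step 2: normalize row 1 (÷-2) = (0, 1, -1, -1/2)
  row 0: subtract 1/3×row1 = (1, 0, -1/3, 5/6)
  row 2: subtract -4/3×row1 = (0, 0, 10/3, -4/3)
step 3: normalize row 2 (÷10/3) = (0, 0, 1, -2/5)
  row 0: subtract -1/3×row2 = (1, 0, 0, 7/10)
  row 1: subtract -1×row2 = (0, 1, 0, -9/10)

rank = 3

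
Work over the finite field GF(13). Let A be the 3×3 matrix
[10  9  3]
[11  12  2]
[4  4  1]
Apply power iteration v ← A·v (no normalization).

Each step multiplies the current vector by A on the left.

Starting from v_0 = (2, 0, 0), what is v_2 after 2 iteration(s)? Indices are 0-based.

v_0 = (2, 0, 0).
v_1 = A·v_0 = (7, 9, 8).
v_2 = A·v_1 = (6, 6, 7).

v_2 = (6, 6, 7)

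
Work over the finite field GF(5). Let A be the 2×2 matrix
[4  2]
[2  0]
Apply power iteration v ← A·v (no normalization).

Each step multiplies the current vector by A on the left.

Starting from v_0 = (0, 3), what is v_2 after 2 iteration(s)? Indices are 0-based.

v_0 = (0, 3).
v_1 = A·v_0 = (1, 0).
v_2 = A·v_1 = (4, 2).

v_2 = (4, 2)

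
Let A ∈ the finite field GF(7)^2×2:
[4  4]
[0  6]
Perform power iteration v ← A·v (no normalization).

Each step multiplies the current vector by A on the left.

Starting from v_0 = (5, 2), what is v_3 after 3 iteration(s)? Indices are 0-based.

v_3 = (4, 5)

v_0 = (5, 2).
v_1 = A·v_0 = (0, 5).
v_2 = A·v_1 = (6, 2).
v_3 = A·v_2 = (4, 5).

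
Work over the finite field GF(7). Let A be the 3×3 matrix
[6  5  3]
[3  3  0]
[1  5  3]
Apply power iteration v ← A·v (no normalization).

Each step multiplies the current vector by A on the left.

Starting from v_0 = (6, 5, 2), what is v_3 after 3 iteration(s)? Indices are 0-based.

v_0 = (6, 5, 2).
v_1 = A·v_0 = (4, 5, 2).
v_2 = A·v_1 = (6, 6, 0).
v_3 = A·v_2 = (3, 1, 1).

v_3 = (3, 1, 1)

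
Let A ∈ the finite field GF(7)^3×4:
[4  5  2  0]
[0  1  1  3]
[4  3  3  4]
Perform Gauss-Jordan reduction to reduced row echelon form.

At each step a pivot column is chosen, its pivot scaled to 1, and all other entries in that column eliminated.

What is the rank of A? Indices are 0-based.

[1] R0 /= 4  ⇒  (1, 3, 4, 0)
     R2 -= 4·R0  ⇒  (0, 5, 1, 4)
[2] R1 /= 1  ⇒  (0, 1, 1, 3)
     R0 -= 3·R1  ⇒  (1, 0, 1, 5)
     R2 -= 5·R1  ⇒  (0, 0, 3, 3)
[3] R2 /= 3  ⇒  (0, 0, 1, 1)
     R0 -= 1·R2  ⇒  (1, 0, 0, 4)
     R1 -= 1·R2  ⇒  (0, 1, 0, 2)

rank = 3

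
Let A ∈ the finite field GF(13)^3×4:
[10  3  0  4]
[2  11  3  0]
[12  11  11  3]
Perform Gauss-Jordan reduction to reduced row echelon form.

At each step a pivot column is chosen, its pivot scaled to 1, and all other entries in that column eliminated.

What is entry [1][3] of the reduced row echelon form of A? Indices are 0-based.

M[1][3] = 8

step 1: normalize row 0 (÷10) = (1, 12, 0, 3)
  row 1: subtract 2×row0 = (0, 0, 3, 7)
  row 2: subtract 12×row0 = (0, 10, 11, 6)
step 2: exchange rows 1,2
step 2: normalize row 1 (÷10) = (0, 1, 5, 11)
  row 0: subtract 12×row1 = (1, 0, 5, 1)
step 3: normalize row 2 (÷3) = (0, 0, 1, 11)
  row 0: subtract 5×row2 = (1, 0, 0, 11)
  row 1: subtract 5×row2 = (0, 1, 0, 8)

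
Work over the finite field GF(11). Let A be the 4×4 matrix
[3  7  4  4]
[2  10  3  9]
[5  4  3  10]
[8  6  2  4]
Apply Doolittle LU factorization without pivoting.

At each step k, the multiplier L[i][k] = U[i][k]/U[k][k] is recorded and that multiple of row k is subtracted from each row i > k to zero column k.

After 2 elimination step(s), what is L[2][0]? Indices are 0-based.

[col 0] pivot 3
  R1 -= 8*R0 → (0, 9, 4, 10)  (L[1][0] := 8)
  R2 -= 9*R0 → (0, 7, 0, 7)  (L[2][0] := 9)
  R3 -= 10*R0 → (0, 2, 6, 8)  (L[3][0] := 10)
[col 1] pivot 9
  R2 -= 2*R1 → (0, 0, 3, 9)  (L[2][1] := 2)
  R3 -= 10*R1 → (0, 0, 10, 7)  (L[3][1] := 10)

L[2][0] = 9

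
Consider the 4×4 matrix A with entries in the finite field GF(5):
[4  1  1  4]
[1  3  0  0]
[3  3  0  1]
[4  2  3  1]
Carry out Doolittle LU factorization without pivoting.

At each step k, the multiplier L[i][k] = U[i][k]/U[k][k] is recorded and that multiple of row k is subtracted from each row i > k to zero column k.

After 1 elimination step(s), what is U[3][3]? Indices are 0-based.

k=0: U[0][0]=4
  eliminate (1,0): mult=4, new row 1: (0, 4, 1, 4); set L[1][0]=4
  eliminate (2,0): mult=2, new row 2: (0, 1, 3, 3); set L[2][0]=2
  eliminate (3,0): mult=1, new row 3: (0, 1, 2, 2); set L[3][0]=1

U[3][3] = 2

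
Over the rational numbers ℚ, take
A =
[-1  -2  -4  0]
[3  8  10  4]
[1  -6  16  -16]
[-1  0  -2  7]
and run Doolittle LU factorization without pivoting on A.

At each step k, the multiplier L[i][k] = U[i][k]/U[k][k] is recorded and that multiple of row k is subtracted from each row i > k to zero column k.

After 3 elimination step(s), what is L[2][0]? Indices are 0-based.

Step 1: pivot at (0,0) is -1.
  row1 ← row1 − (-3)·row0  ⇒  L[1][0]=-3, U row1=(0, 2, -2, 4)
  row2 ← row2 − (-1)·row0  ⇒  L[2][0]=-1, U row2=(0, -8, 12, -16)
  row3 ← row3 − (1)·row0  ⇒  L[3][0]=1, U row3=(0, 2, 2, 7)
Step 2: pivot at (1,1) is 2.
  row2 ← row2 − (-4)·row1  ⇒  L[2][1]=-4, U row2=(0, 0, 4, 0)
  row3 ← row3 − (1)·row1  ⇒  L[3][1]=1, U row3=(0, 0, 4, 3)
Step 3: pivot at (2,2) is 4.
  row3 ← row3 − (1)·row2  ⇒  L[3][2]=1, U row3=(0, 0, 0, 3)

L[2][0] = -1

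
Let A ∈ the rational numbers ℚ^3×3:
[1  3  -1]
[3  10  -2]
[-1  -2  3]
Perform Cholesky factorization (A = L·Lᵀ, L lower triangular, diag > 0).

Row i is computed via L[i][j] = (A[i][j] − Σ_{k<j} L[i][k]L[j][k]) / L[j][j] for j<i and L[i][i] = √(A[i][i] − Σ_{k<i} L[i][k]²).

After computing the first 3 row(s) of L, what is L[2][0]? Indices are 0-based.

Step 1: L[0][0] = √(1) = 1.
  L[1][0] = (3) / L[0][0] = 3.
Step 2: L[1][1] = √(1) = 1.
  L[2][0] = (-1) / L[0][0] = -1.
  L[2][1] = (1) / L[1][1] = 1.
Step 3: L[2][2] = √(1) = 1.

L[2][0] = -1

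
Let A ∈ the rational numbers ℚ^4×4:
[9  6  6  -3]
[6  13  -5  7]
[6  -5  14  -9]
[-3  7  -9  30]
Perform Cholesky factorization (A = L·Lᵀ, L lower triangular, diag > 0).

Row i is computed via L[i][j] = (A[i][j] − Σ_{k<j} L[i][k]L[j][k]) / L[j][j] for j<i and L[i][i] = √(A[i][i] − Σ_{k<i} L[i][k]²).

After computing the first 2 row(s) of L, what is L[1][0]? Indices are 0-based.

L[1][0] = 2

Step 1: L[0][0] = √(9) = 3.
  L[1][0] = (6) / L[0][0] = 2.
Step 2: L[1][1] = √(9) = 3.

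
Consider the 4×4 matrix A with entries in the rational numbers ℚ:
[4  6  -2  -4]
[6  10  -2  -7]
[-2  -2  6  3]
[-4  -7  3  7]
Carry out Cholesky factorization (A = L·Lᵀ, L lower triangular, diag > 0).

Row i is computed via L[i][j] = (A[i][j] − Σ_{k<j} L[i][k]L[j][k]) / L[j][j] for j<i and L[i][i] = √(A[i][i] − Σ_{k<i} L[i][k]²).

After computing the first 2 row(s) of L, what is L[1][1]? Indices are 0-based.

Step 1: L[0][0] = √(4) = 2.
  L[1][0] = (6) / L[0][0] = 3.
Step 2: L[1][1] = √(1) = 1.

L[1][1] = 1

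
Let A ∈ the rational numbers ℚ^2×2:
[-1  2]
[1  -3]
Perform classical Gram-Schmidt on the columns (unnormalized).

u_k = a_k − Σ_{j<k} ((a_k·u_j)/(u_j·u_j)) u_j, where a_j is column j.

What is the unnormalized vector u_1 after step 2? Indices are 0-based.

u_1 = (-1/2, -1/2)

Step 1: u_0 = a_0 = (-1, 1).
Step 2: u_1 = a_1 − (-5/2)·u_0 = (-1/2, -1/2).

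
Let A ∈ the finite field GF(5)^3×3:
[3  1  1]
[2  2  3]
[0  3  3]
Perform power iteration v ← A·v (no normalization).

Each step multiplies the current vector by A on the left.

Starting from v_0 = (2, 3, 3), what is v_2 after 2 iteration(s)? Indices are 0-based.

v_0 = (2, 3, 3).
v_1 = A·v_0 = (2, 4, 3).
v_2 = A·v_1 = (3, 1, 1).

v_2 = (3, 1, 1)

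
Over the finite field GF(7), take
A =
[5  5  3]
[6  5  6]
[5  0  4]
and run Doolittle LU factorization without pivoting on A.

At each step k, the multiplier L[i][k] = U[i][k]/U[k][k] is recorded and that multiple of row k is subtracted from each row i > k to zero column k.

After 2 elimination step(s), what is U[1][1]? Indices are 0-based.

U[1][1] = 6

[col 0] pivot 5
  R1 -= 4*R0 → (0, 6, 1)  (L[1][0] := 4)
  R2 -= 1*R0 → (0, 2, 1)  (L[2][0] := 1)
[col 1] pivot 6
  R2 -= 5*R1 → (0, 0, 3)  (L[2][1] := 5)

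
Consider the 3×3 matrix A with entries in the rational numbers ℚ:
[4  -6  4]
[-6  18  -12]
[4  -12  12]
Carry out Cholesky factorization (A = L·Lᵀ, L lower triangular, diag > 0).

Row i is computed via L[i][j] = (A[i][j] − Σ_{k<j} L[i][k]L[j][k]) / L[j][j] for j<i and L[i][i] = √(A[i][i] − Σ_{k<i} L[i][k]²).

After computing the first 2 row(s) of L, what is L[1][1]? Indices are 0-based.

L[1][1] = 3

Step 1: L[0][0] = √(4) = 2.
  L[1][0] = (-6) / L[0][0] = -3.
Step 2: L[1][1] = √(9) = 3.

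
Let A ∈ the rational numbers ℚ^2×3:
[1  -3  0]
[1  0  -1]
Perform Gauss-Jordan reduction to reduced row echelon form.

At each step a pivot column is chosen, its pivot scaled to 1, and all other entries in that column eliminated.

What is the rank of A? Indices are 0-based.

[1] R0 /= 1  ⇒  (1, -3, 0)
     R1 -= 1·R0  ⇒  (0, 3, -1)
[2] R1 /= 3  ⇒  (0, 1, -1/3)
     R0 -= -3·R1  ⇒  (1, 0, -1)

rank = 2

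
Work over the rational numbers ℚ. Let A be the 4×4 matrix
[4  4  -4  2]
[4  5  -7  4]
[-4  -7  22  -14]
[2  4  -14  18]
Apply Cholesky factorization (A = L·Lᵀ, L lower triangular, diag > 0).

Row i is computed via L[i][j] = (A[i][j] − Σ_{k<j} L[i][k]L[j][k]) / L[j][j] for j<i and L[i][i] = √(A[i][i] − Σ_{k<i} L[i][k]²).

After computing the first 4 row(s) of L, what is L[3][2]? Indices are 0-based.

Step 1: L[0][0] = √(4) = 2.
  L[1][0] = (4) / L[0][0] = 2.
Step 2: L[1][1] = √(1) = 1.
  L[2][0] = (-4) / L[0][0] = -2.
  L[2][1] = (-3) / L[1][1] = -3.
Step 3: L[2][2] = √(9) = 3.
  L[3][0] = (2) / L[0][0] = 1.
  L[3][1] = (2) / L[1][1] = 2.
  L[3][2] = (-6) / L[2][2] = -2.
Step 4: L[3][3] = √(9) = 3.

L[3][2] = -2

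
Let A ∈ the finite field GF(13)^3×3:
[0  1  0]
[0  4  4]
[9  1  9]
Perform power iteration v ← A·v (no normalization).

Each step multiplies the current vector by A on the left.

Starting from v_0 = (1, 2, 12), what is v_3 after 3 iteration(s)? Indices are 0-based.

v_3 = (11, 9, 4)

v_0 = (1, 2, 12).
v_1 = A·v_0 = (2, 4, 2).
v_2 = A·v_1 = (4, 11, 1).
v_3 = A·v_2 = (11, 9, 4).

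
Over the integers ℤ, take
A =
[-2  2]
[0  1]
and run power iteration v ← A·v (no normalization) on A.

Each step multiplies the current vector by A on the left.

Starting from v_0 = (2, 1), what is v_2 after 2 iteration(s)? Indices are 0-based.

v_0 = (2, 1).
v_1 = A·v_0 = (-2, 1).
v_2 = A·v_1 = (6, 1).

v_2 = (6, 1)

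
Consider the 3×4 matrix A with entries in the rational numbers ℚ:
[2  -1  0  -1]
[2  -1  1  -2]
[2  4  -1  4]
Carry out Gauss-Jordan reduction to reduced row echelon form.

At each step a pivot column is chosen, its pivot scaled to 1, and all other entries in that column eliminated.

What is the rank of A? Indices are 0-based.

rank = 3

step 1: normalize row 0 (÷2) = (1, -1/2, 0, -1/2)
  row 1: subtract 2×row0 = (0, 0, 1, -1)
  row 2: subtract 2×row0 = (0, 5, -1, 5)
step 2: exchange rows 1,2
step 2: normalize row 1 (÷5) = (0, 1, -1/5, 1)
  row 0: subtract -1/2×row1 = (1, 0, -1/10, 0)
step 3: normalize row 2 (÷1) = (0, 0, 1, -1)
  row 0: subtract -1/10×row2 = (1, 0, 0, -1/10)
  row 1: subtract -1/5×row2 = (0, 1, 0, 4/5)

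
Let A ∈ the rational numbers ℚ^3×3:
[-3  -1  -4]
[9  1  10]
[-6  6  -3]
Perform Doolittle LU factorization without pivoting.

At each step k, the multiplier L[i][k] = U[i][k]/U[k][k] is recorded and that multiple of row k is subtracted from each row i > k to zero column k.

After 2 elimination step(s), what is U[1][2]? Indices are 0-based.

Step 1: pivot at (0,0) is -3.
  row1 ← row1 − (-3)·row0  ⇒  L[1][0]=-3, U row1=(0, -2, -2)
  row2 ← row2 − (2)·row0  ⇒  L[2][0]=2, U row2=(0, 8, 5)
Step 2: pivot at (1,1) is -2.
  row2 ← row2 − (-4)·row1  ⇒  L[2][1]=-4, U row2=(0, 0, -3)

U[1][2] = -2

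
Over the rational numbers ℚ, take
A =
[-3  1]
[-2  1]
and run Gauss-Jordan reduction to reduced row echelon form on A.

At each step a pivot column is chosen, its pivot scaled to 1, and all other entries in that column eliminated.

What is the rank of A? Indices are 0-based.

rank = 2

pivot(0,0)=-3: scale R0 → (1, -1/3)
  clear (1,0): R1 −= (-2)R0 → (0, 1/3)
pivot(1,1)=1/3: scale R1 → (0, 1)
  clear (0,1): R0 −= (-1/3)R1 → (1, 0)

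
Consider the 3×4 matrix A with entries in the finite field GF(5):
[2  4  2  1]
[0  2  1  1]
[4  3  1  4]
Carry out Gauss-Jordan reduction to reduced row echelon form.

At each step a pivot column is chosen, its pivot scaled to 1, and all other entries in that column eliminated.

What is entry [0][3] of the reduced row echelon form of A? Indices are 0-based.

M[0][3] = 2

step 1: normalize row 0 (÷2) = (1, 2, 1, 3)
  row 2: subtract 4×row0 = (0, 0, 2, 2)
step 2: normalize row 1 (÷2) = (0, 1, 3, 3)
  row 0: subtract 2×row1 = (1, 0, 0, 2)
step 3: normalize row 2 (÷2) = (0, 0, 1, 1)
  row 1: subtract 3×row2 = (0, 1, 0, 0)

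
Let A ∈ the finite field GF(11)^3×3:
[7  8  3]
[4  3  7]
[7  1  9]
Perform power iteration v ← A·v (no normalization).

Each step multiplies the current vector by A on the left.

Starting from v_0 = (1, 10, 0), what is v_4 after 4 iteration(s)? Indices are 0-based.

v_0 = (1, 10, 0).
v_1 = A·v_0 = (10, 1, 6).
v_2 = A·v_1 = (8, 8, 4).
v_3 = A·v_2 = (0, 7, 1).
v_4 = A·v_3 = (4, 6, 5).

v_4 = (4, 6, 5)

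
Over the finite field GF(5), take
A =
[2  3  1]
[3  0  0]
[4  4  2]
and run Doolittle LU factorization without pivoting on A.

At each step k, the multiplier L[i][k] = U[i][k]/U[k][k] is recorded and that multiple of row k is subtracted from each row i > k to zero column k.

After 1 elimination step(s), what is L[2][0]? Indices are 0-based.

k=0: U[0][0]=2
  eliminate (1,0): mult=4, new row 1: (0, 3, 1); set L[1][0]=4
  eliminate (2,0): mult=2, new row 2: (0, 3, 0); set L[2][0]=2

L[2][0] = 2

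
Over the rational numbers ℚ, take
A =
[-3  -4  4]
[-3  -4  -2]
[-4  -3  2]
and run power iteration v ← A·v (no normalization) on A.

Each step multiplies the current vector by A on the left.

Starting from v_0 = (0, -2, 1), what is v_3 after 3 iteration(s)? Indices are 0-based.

v_3 = (188, 488, 240)

v_0 = (0, -2, 1).
v_1 = A·v_0 = (12, 6, 8).
v_2 = A·v_1 = (-28, -76, -50).
v_3 = A·v_2 = (188, 488, 240).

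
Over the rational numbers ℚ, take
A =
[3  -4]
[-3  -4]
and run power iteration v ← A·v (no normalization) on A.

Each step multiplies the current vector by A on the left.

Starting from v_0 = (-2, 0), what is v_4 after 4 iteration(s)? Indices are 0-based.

v_4 = (-906, -294)

v_0 = (-2, 0).
v_1 = A·v_0 = (-6, 6).
v_2 = A·v_1 = (-42, -6).
v_3 = A·v_2 = (-102, 150).
v_4 = A·v_3 = (-906, -294).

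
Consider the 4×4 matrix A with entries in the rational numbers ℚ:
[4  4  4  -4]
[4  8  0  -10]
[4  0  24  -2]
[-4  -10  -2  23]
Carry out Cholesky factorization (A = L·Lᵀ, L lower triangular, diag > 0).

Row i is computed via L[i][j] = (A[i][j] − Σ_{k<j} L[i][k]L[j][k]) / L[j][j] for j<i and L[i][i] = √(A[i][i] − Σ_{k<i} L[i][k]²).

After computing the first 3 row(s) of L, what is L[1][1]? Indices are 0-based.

L[1][1] = 2

Step 1: L[0][0] = √(4) = 2.
  L[1][0] = (4) / L[0][0] = 2.
Step 2: L[1][1] = √(4) = 2.
  L[2][0] = (4) / L[0][0] = 2.
  L[2][1] = (-4) / L[1][1] = -2.
Step 3: L[2][2] = √(16) = 4.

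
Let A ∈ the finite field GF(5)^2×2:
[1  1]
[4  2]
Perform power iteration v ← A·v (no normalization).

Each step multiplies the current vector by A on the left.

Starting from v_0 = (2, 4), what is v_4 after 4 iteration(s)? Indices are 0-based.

v_0 = (2, 4).
v_1 = A·v_0 = (1, 1).
v_2 = A·v_1 = (2, 1).
v_3 = A·v_2 = (3, 0).
v_4 = A·v_3 = (3, 2).

v_4 = (3, 2)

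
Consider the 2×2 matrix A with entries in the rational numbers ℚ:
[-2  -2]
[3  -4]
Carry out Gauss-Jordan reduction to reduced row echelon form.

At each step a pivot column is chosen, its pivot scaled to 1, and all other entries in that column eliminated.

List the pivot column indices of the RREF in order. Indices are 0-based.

pivot columns: 0, 1

pivot(0,0)=-2: scale R0 → (1, 1)
  clear (1,0): R1 −= (3)R0 → (0, -7)
pivot(1,1)=-7: scale R1 → (0, 1)
  clear (0,1): R0 −= (1)R1 → (1, 0)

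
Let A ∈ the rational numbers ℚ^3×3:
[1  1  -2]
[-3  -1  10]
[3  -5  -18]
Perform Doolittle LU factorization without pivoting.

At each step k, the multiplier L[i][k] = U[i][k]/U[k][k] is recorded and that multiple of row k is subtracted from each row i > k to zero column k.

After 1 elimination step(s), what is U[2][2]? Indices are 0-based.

U[2][2] = -12

[col 0] pivot 1
  R1 -= -3*R0 → (0, 2, 4)  (L[1][0] := -3)
  R2 -= 3*R0 → (0, -8, -12)  (L[2][0] := 3)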